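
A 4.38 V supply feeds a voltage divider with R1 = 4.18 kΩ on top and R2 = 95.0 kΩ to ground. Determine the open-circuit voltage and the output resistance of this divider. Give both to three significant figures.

V_th is the open-circuit tap voltage: 4.38 × 95.0/(4.18 + 95.0) = 4.20 V.
With the supply zeroed, R1 and R2 appear in parallel from the tap: R_th = R1‖R2 = (4.18 × 95.0)/99.18 = 4.00 kΩ.

V_th = 4.20 V, R_th = 4.00 kΩ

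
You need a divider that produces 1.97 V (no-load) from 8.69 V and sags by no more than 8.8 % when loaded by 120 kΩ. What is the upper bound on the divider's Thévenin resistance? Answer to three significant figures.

Loading drop = R_th/(R_th + R_L) ≤ 0.0880, so R_th ≤ R_L · ε/(1−ε) = 120 kΩ × 0.0880/0.9120 = 11.6 kΩ.
(Any R1, R2 with R2/(R1+R2) = 0.227 and R1‖R2 ≤ 11.6 kΩ will meet the spec.)

R_th ≤ 11.6 kΩ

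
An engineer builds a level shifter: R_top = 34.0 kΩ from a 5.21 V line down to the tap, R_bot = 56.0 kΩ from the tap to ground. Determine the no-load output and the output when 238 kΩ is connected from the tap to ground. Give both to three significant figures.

Open-circuit: V = 5.21 × 56.0/(34.0 + 56.0) = 3.24 V.
With the load, R_bot becomes R_bot‖R_L = 45.33 kΩ, so V = 5.21 × 45.33/79.33 = 2.98 V.

Unloaded: 3.24 V; loaded: 2.98 V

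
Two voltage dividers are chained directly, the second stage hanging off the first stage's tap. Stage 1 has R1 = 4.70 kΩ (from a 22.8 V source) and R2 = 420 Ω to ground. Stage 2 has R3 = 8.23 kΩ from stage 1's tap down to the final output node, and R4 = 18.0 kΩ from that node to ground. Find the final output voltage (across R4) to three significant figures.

Stage 2 presents R3+R4 = 26230 Ω as a load on stage 1's tap.
Stage 1's lower leg becomes R2‖(R3+R4) = 413.4 Ω, so V_mid = 22.8 × 413.4/5113 = 1.843 V.
Stage 2 is itself unloaded: V_out = V_mid × R4/(R3+R4) = 1.843 × 18000/26230 = 1.26 V.

V_out ≈ 1.26 V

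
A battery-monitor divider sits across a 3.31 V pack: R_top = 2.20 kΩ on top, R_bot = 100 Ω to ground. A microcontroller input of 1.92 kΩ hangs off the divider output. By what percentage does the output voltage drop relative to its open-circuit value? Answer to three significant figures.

4.75 %

The divider's output (Thévenin) resistance is R_top‖R_bot = 95.65 Ω.
Fractional drop under load = R_th/(R_th + R_L) = 95.65 / (95.65 + 1920) = 0.04745.
So the output falls by 4.75 %.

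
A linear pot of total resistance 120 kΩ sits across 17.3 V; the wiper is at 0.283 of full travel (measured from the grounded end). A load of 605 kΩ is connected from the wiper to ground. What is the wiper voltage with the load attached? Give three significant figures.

The wiper splits the pot into (1−α)R = 86.04 kΩ above and αR = 33.96 kΩ below.
Lower section ‖ load = 32.16 kΩ.
V_wiper = 17.3 × 32.16/(86.04 + 32.16) = 4.71 V.

V ≈ 4.71 V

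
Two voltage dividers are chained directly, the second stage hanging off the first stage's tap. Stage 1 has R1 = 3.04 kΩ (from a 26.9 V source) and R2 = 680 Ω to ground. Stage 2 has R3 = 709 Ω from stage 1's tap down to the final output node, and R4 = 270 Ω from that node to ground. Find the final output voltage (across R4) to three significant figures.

V_out ≈ 0.865 V

Stage 2 presents R3+R4 = 979.0 Ω as a load on stage 1's tap.
Stage 1's lower leg becomes R2‖(R3+R4) = 401.3 Ω, so V_mid = 26.9 × 401.3/3441 = 3.137 V.
Stage 2 is itself unloaded: V_out = V_mid × R4/(R3+R4) = 3.137 × 270/979.0 = 0.865 V.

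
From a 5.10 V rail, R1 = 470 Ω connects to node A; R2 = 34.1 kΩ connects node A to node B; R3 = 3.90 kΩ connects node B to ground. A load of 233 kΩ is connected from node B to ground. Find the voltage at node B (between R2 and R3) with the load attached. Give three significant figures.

At node B, R3 is in parallel with the load: R3‖R_L = 3836 Ω.
Below node A the resistance is R2 + (R3‖R_L) = 37940 Ω, so V_A = 5.10 × 37940/38410 = 5.038 V.
Then V_B = V_A × (R3‖R_L)/(R2 + R3‖R_L) = 5.038 × 3836/37940 = 0.509 V.

V ≈ 0.509 V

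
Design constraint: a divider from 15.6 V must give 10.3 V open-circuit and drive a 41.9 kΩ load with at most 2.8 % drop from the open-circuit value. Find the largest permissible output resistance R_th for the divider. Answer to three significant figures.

R_th ≤ 1.21 kΩ

Loading drop = R_th/(R_th + R_L) ≤ 0.0280, so R_th ≤ R_L · ε/(1−ε) = 41.9 kΩ × 0.0280/0.9720 = 1.21 kΩ.
(Any R1, R2 with R2/(R1+R2) = 0.660 and R1‖R2 ≤ 1.21 kΩ will meet the spec.)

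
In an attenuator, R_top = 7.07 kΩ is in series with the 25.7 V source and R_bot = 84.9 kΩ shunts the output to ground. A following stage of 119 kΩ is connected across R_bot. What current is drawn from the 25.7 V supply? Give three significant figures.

I ≈ 0.454 mA

R_bot‖R_L = 49.55 kΩ, so the source sees R_top + R_bot‖R_L = 56.62 kΩ.
I = 25.7 V / 56.62 kΩ = 0.454 mA.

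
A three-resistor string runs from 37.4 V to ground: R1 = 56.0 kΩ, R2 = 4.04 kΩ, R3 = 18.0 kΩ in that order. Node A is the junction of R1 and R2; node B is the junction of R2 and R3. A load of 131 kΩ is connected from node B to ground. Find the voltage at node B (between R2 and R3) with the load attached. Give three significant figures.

V ≈ 7.80 V

At node B, R3 is in parallel with the load: R3‖R_L = 15.83 kΩ.
Below node A the resistance is R2 + (R3‖R_L) = 19.87 kΩ, so V_A = 37.4 × 19.87/75.87 = 9.793 V.
Then V_B = V_A × (R3‖R_L)/(R2 + R3‖R_L) = 9.793 × 15.83/19.87 = 7.80 V.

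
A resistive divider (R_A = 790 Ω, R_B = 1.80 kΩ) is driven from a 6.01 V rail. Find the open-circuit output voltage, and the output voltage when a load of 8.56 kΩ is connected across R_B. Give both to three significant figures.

Unloaded: 4.18 V; loaded: 3.93 V

Open-circuit: V = 6.01 × 1800/(790 + 1800) = 4.18 V.
With the load, R_B becomes R_B‖R_L = 1487 Ω, so V = 6.01 × 1487/2277 = 3.93 V.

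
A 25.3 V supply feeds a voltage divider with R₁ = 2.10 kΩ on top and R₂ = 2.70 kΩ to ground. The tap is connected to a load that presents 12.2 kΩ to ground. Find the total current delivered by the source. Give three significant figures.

R₂‖R_L = 2.211 kΩ, so the source sees R₁ + R₂‖R_L = 4.311 kΩ.
I = 25.3 V / 4.311 kΩ = 5.87 mA.

I ≈ 5.87 mA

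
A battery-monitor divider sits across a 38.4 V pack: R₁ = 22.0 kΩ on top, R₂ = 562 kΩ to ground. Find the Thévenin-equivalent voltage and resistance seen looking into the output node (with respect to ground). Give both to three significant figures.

V_th is the open-circuit tap voltage: 38.4 × 562/(22.0 + 562) = 37.0 V.
With the supply zeroed, R₁ and R₂ appear in parallel from the tap: R_th = R₁‖R₂ = (22.0 × 562)/584.0 = 21.2 kΩ.

V_th = 37.0 V, R_th = 21.2 kΩ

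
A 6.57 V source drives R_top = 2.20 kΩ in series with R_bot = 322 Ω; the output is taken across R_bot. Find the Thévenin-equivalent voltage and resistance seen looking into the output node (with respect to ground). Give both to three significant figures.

V_th is the open-circuit tap voltage: 6.57 × 322/(2200 + 322) = 0.839 V.
With the supply zeroed, R_top and R_bot appear in parallel from the tap: R_th = R_top‖R_bot = (2200 × 322)/2522 = 281 Ω.

V_th = 0.839 V, R_th = 281 Ω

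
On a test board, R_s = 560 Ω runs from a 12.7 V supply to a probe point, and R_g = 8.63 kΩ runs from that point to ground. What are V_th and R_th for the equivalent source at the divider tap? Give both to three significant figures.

V_th = 11.9 V, R_th = 526 Ω

V_th is the open-circuit tap voltage: 12.7 × 8630/(560 + 8630) = 11.9 V.
With the supply zeroed, R_s and R_g appear in parallel from the tap: R_th = R_s‖R_g = (560 × 8630)/9190 = 526 Ω.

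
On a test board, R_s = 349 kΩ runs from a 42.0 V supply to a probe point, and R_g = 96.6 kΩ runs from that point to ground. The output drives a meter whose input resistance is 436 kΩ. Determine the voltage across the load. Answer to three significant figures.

V_out ≈ 7.76 V

The load sits in parallel with R_g: R_g‖R_L = (96.6 × 436) / (96.6 + 436) = 79.08 kΩ.
V_out = 42.0 × 79.08 / (349 + 79.08) = 42.0 × 79.08/428.1 = 7.76 V.
(Unloaded it would have been 9.11 V.)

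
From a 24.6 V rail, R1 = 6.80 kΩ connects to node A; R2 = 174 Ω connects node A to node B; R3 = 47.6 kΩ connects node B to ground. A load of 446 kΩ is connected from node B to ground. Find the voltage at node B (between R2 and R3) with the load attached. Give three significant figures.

V ≈ 21.2 V

At node B, R3 is in parallel with the load: R3‖R_L = 43010 Ω.
Below node A the resistance is R2 + (R3‖R_L) = 43180 Ω, so V_A = 24.6 × 43180/49980 = 21.25 V.
Then V_B = V_A × (R3‖R_L)/(R2 + R3‖R_L) = 21.25 × 43010/43180 = 21.2 V.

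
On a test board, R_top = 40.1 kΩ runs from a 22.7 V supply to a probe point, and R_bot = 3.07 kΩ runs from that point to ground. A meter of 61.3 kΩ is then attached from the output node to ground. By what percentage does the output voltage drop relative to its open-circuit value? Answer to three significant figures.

The divider's output (Thévenin) resistance is R_top‖R_bot = 2.852 kΩ.
Fractional drop under load = R_th/(R_th + R_L) = 2.852 / (2.852 + 61.3) = 0.04445.
So the output falls by 4.45 %.

4.45 %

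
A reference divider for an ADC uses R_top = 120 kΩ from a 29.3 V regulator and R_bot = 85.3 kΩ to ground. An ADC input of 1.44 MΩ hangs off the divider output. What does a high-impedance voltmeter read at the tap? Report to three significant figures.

V_out ≈ 11.8 V

The load sits in parallel with R_bot: R_bot‖R_L = (85.3 × 1440) / (85.3 + 1440) = 80.53 kΩ.
V_out = 29.3 × 80.53 / (120 + 80.53) = 29.3 × 80.53/200.5 = 11.8 V.
(Unloaded it would have been 12.2 V.)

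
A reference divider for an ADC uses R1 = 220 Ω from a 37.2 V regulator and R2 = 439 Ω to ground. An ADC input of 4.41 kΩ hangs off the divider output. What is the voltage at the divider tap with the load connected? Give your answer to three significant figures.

V_out ≈ 24.0 V

The load sits in parallel with R2: R2‖R_L = (439 × 4410) / (439 + 4410) = 399.3 Ω.
V_out = 37.2 × 399.3 / (220 + 399.3) = 37.2 × 399.3/619.3 = 24.0 V.
(Unloaded it would have been 24.8 V.)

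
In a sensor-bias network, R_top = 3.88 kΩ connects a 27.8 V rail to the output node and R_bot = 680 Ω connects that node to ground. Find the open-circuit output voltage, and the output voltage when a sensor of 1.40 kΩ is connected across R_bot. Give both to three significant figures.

Unloaded: 4.15 V; loaded: 2.93 V

Open-circuit: V = 27.8 × 680/(3880 + 680) = 4.15 V.
With the load, R_bot becomes R_bot‖R_L = 457.7 Ω, so V = 27.8 × 457.7/4338 = 2.93 V.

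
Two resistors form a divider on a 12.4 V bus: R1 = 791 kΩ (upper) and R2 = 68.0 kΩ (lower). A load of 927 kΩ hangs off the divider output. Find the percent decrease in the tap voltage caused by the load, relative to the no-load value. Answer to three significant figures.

The divider's output (Thévenin) resistance is R1‖R2 = 62.62 kΩ.
Fractional drop under load = R_th/(R_th + R_L) = 62.62 / (62.62 + 927) = 0.06327.
So the output falls by 6.33 %.

6.33 %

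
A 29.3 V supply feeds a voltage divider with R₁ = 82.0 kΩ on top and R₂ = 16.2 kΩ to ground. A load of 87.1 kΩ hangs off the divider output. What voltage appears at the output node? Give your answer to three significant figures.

V_out ≈ 4.18 V

The load sits in parallel with R₂: R₂‖R_L = (16.2 × 87.1) / (16.2 + 87.1) = 13.66 kΩ.
V_out = 29.3 × 13.66 / (82.0 + 13.66) = 29.3 × 13.66/95.66 = 4.18 V.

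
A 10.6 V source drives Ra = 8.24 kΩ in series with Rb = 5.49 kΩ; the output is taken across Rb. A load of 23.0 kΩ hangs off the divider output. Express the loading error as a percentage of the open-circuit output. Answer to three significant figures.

12.5 %

The divider's output (Thévenin) resistance is Ra‖Rb = 3.295 kΩ.
Fractional drop under load = R_th/(R_th + R_L) = 3.295 / (3.295 + 23.0) = 0.1253.
So the output falls by 12.5 %.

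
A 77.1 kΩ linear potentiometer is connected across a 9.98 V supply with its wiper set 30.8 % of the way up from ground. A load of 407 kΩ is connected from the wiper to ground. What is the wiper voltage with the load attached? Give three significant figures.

V ≈ 2.95 V

The wiper splits the pot into (1−α)R = 53.35 kΩ above and αR = 23.75 kΩ below.
Lower section ‖ load = 22.44 kΩ.
V_wiper = 9.98 × 22.44/(53.35 + 22.44) = 2.95 V.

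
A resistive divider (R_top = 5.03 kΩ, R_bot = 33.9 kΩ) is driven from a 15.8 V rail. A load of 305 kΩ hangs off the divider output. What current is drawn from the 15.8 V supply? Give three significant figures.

I ≈ 0.445 mA

R_bot‖R_L = 30.51 kΩ, so the source sees R_top + R_bot‖R_L = 35.54 kΩ.
I = 15.8 V / 35.54 kΩ = 0.445 mA.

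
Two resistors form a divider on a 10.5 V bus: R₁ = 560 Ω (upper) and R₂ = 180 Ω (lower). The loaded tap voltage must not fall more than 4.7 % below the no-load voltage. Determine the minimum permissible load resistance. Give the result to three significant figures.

R_L(min) ≈ 2.76 kΩ

Output resistance R_th = R₁‖R₂ = (560 × 180)/740.0 = 136.2 Ω.
The fractional drop is R_th/(R_th + R_L); requiring this ≤ 0.0470 gives R_L ≥ R_th(1/0.0470 − 1) = 136.2 × 20.28 = 2.76 kΩ.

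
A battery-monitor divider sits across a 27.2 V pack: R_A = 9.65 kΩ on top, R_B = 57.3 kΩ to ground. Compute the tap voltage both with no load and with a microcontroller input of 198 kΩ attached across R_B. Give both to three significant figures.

Open-circuit: V = 27.2 × 57.3/(9.65 + 57.3) = 23.3 V.
With the load, R_B becomes R_B‖R_L = 44.44 kΩ, so V = 27.2 × 44.44/54.09 = 22.3 V.

Unloaded: 23.3 V; loaded: 22.3 V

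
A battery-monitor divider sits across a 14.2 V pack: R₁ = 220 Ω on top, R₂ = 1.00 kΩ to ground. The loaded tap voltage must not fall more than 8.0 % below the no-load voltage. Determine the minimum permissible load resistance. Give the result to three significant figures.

Output resistance R_th = R₁‖R₂ = (220 × 1000)/1220 = 180.3 Ω.
The fractional drop is R_th/(R_th + R_L); requiring this ≤ 0.0800 gives R_L ≥ R_th(1/0.0800 − 1) = 180.3 × 11.50 = 2.07 kΩ.

R_L(min) ≈ 2.07 kΩ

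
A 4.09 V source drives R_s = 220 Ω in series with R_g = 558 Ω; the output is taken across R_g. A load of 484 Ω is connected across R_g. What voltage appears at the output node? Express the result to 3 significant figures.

V_out ≈ 2.21 V

The load sits in parallel with R_g: R_g‖R_L = (558 × 484) / (558 + 484) = 259.2 Ω.
V_out = 4.09 × 259.2 / (220 + 259.2) = 4.09 × 259.2/479.2 = 2.21 V.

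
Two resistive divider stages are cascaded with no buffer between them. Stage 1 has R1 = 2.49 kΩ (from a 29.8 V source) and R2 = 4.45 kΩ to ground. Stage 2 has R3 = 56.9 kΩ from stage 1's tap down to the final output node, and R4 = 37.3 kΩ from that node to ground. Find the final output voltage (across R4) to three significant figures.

Stage 2 presents R3+R4 = 94.20 kΩ as a load on stage 1's tap.
Stage 1's lower leg becomes R2‖(R3+R4) = 4.249 kΩ, so V_mid = 29.8 × 4.249/6.739 = 18.79 V.
Stage 2 is itself unloaded: V_out = V_mid × R4/(R3+R4) = 18.79 × 37.3/94.20 = 7.44 V.

V_out ≈ 7.44 V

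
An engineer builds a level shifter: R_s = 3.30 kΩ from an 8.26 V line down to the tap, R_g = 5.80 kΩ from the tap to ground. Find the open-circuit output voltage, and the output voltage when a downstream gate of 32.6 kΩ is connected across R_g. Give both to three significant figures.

Open-circuit: V = 8.26 × 5.80/(3.30 + 5.80) = 5.26 V.
With the load, R_g becomes R_g‖R_L = 4.924 kΩ, so V = 8.26 × 4.924/8.224 = 4.95 V.

Unloaded: 5.26 V; loaded: 4.95 V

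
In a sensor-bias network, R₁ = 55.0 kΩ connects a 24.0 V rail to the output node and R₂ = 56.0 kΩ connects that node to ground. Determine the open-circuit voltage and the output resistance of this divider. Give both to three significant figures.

V_th = 12.1 V, R_th = 27.7 kΩ

V_th is the open-circuit tap voltage: 24.0 × 56.0/(55.0 + 56.0) = 12.1 V.
With the supply zeroed, R₁ and R₂ appear in parallel from the tap: R_th = R₁‖R₂ = (55.0 × 56.0)/111.0 = 27.7 kΩ.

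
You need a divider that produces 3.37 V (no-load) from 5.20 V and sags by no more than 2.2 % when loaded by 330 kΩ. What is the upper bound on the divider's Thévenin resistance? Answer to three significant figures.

Loading drop = R_th/(R_th + R_L) ≤ 0.0220, so R_th ≤ R_L · ε/(1−ε) = 330 kΩ × 0.0220/0.9780 = 7.42 kΩ.
(Any R1, R2 with R2/(R1+R2) = 0.648 and R1‖R2 ≤ 7.42 kΩ will meet the spec.)

R_th ≤ 7.42 kΩ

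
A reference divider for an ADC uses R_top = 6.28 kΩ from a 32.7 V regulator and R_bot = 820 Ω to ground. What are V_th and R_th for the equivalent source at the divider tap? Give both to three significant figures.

V_th = 3.78 V, R_th = 725 Ω

V_th is the open-circuit tap voltage: 32.7 × 820/(6280 + 820) = 3.78 V.
With the supply zeroed, R_top and R_bot appear in parallel from the tap: R_th = R_top‖R_bot = (6280 × 820)/7100 = 725 Ω.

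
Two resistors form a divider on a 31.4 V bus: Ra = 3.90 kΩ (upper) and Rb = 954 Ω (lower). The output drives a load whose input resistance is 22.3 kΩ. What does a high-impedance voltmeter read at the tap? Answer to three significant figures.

V_out ≈ 5.97 V

The load sits in parallel with Rb: Rb‖R_L = (954 × 22300) / (954 + 22300) = 914.9 Ω.
V_out = 31.4 × 914.9 / (3900 + 914.9) = 31.4 × 914.9/4815 = 5.97 V.
(Unloaded it would have been 6.17 V.)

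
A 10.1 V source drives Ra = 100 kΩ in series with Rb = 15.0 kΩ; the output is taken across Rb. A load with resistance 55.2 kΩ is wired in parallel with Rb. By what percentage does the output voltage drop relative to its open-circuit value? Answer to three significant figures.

19.1 %

Unloaded V = 10.1 × 15.0/115.0 = 1.317 V.
Loaded: Rb‖R_L = 11.79 kΩ, giving V = 10.1 × 11.79/111.8 = 1.066 V.
Drop = (1.317 − 1.066) / 1.317 = 19.1 %.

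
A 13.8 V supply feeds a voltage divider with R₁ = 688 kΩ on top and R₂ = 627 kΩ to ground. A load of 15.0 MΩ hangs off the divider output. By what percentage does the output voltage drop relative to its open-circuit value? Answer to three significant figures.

2.14 %

The divider's output (Thévenin) resistance is R₁‖R₂ = 328.0 kΩ.
Fractional drop under load = R_th/(R_th + R_L) = 328.0 / (328.0 + 15000) = 0.02140.
So the output falls by 2.14 %.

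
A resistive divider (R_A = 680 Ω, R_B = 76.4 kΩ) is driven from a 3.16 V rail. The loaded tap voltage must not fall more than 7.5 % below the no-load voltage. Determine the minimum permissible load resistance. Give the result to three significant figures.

R_L(min) ≈ 8.31 kΩ

Output resistance R_th = R_A‖R_B = (680 × 76400)/77080 = 674.0 Ω.
The fractional drop is R_th/(R_th + R_L); requiring this ≤ 0.0750 gives R_L ≥ R_th(1/0.0750 − 1) = 674.0 × 12.33 = 8.31 kΩ.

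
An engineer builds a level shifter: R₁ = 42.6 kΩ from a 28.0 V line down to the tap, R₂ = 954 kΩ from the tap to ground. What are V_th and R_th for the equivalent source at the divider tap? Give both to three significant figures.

V_th = 26.8 V, R_th = 40.8 kΩ

V_th is the open-circuit tap voltage: 28.0 × 954/(42.6 + 954) = 26.8 V.
With the supply zeroed, R₁ and R₂ appear in parallel from the tap: R_th = R₁‖R₂ = (42.6 × 954)/996.6 = 40.8 kΩ.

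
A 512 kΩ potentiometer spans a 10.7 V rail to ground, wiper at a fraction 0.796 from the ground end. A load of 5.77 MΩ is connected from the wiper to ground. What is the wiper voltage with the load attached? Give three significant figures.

V ≈ 8.40 V

The wiper splits the pot into (1−α)R = 104.4 kΩ above and αR = 407.6 kΩ below.
Lower section ‖ load = 380.7 kΩ.
V_wiper = 10.7 × 380.7/(104.4 + 380.7) = 8.40 V.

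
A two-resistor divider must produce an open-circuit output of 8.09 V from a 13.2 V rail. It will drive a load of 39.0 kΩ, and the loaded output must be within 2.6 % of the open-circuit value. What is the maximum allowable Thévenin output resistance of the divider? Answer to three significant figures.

R_th ≤ 1.04 kΩ

Loading drop = R_th/(R_th + R_L) ≤ 0.0260, so R_th ≤ R_L · ε/(1−ε) = 39.0 kΩ × 0.0260/0.9740 = 1.04 kΩ.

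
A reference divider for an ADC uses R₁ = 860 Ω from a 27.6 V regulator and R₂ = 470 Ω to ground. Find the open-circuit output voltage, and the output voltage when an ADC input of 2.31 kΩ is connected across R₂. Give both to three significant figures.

Open-circuit: V = 27.6 × 470/(860 + 470) = 9.75 V.
With the load, R₂ becomes R₂‖R_L = 390.5 Ω, so V = 27.6 × 390.5/1251 = 8.62 V.

Unloaded: 9.75 V; loaded: 8.62 V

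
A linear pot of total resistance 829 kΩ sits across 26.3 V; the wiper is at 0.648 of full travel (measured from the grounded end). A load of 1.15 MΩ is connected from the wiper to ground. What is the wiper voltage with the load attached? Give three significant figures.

The wiper splits the pot into (1−α)R = 291.8 kΩ above and αR = 537.2 kΩ below.
Lower section ‖ load = 366.2 kΩ.
V_wiper = 26.3 × 366.2/(291.8 + 366.2) = 14.6 V.

V ≈ 14.6 V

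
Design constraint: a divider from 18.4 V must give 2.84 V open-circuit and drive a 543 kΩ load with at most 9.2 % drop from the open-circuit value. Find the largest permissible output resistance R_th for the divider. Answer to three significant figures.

Loading drop = R_th/(R_th + R_L) ≤ 0.0920, so R_th ≤ R_L · ε/(1−ε) = 543 kΩ × 0.0920/0.9080 = 55.0 kΩ.

R_th ≤ 55.0 kΩ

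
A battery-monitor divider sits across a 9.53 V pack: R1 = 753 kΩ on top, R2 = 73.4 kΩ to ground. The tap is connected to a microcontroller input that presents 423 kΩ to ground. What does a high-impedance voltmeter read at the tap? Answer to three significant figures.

V_out ≈ 0.731 V

The load sits in parallel with R2: R2‖R_L = (73.4 × 423) / (73.4 + 423) = 62.55 kΩ.
V_out = 9.53 × 62.55 / (753 + 62.55) = 9.53 × 62.55/815.5 = 0.731 V.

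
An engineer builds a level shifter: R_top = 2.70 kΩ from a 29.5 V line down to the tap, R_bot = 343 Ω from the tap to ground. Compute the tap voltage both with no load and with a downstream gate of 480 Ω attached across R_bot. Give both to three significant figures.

Unloaded: 3.33 V; loaded: 2.03 V

Open-circuit: V = 29.5 × 343/(2700 + 343) = 3.33 V.
With the load, R_bot becomes R_bot‖R_L = 200.0 Ω, so V = 29.5 × 200.0/2900 = 2.03 V.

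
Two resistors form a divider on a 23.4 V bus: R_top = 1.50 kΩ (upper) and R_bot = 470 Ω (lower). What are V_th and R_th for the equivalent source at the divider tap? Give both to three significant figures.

V_th is the open-circuit tap voltage: 23.4 × 470/(1500 + 470) = 5.58 V.
With the supply zeroed, R_top and R_bot appear in parallel from the tap: R_th = R_top‖R_bot = (1500 × 470)/1970 = 358 Ω.

V_th = 5.58 V, R_th = 358 Ω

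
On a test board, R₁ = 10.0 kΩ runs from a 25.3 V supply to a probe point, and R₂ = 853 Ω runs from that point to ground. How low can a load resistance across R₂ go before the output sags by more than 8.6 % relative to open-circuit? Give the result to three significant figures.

R_L(min) ≈ 8.35 kΩ

Output resistance R_th = R₁‖R₂ = (10000 × 853)/10850 = 786.0 Ω.
The fractional drop is R_th/(R_th + R_L); requiring this ≤ 0.0860 gives R_L ≥ R_th(1/0.0860 − 1) = 786.0 × 10.63 = 8.35 kΩ.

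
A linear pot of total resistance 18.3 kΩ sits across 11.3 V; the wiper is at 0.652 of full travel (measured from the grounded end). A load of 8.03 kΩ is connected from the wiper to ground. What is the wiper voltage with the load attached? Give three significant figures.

The wiper splits the pot into (1−α)R = 6.368 kΩ above and αR = 11.93 kΩ below.
Lower section ‖ load = 4.800 kΩ.
V_wiper = 11.3 × 4.800/(6.368 + 4.800) = 4.86 V.

V ≈ 4.86 V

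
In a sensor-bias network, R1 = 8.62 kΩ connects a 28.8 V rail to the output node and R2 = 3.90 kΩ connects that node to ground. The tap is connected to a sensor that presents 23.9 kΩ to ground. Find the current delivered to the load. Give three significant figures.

R2‖R_L = 3.353 kΩ; V_out = 28.8 × 3.353/11.97 = 8.065 V.
I_L = V_out / R_L = 8.065 / 23.9 kΩ = 0.337 mA.

I_L ≈ 0.337 mA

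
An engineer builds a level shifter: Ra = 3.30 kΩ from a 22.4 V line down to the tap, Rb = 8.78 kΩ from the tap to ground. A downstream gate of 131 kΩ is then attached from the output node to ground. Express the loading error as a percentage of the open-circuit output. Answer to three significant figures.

The divider's output (Thévenin) resistance is Ra‖Rb = 2.399 kΩ.
Fractional drop under load = R_th/(R_th + R_L) = 2.399 / (2.399 + 131) = 0.01798.
So the output falls by 1.80 %.

1.80 %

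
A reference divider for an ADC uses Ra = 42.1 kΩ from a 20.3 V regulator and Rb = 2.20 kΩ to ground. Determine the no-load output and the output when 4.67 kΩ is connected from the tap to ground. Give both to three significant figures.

Unloaded: 1.01 V; loaded: 0.696 V

Open-circuit: V = 20.3 × 2.20/(42.1 + 2.20) = 1.01 V.
With the load, Rb becomes Rb‖R_L = 1.495 kΩ, so V = 20.3 × 1.495/43.60 = 0.696 V.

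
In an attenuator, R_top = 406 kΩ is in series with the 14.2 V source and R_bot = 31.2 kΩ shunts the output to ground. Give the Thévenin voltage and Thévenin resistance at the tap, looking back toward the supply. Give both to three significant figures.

V_th = 1.01 V, R_th = 29.0 kΩ

V_th is the open-circuit tap voltage: 14.2 × 31.2/(406 + 31.2) = 1.01 V.
With the supply zeroed, R_top and R_bot appear in parallel from the tap: R_th = R_top‖R_bot = (406 × 31.2)/437.2 = 29.0 kΩ.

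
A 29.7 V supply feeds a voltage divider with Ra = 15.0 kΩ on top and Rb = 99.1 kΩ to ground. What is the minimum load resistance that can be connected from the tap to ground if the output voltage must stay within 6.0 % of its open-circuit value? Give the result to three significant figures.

Output resistance R_th = Ra‖Rb = (15.0 × 99.1)/114.1 = 13.03 kΩ.
The fractional drop is R_th/(R_th + R_L); requiring this ≤ 0.0600 gives R_L ≥ R_th(1/0.0600 − 1) = 13.03 × 15.67 = 204 kΩ.

R_L(min) ≈ 204 kΩ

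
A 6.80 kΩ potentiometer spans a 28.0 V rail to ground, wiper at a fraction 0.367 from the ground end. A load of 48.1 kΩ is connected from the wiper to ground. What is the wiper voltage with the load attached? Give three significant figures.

The wiper splits the pot into (1−α)R = 4.304 kΩ above and αR = 2.496 kΩ below.
Lower section ‖ load = 2.373 kΩ.
V_wiper = 28.0 × 2.373/(4.304 + 2.373) = 9.95 V.

V ≈ 9.95 V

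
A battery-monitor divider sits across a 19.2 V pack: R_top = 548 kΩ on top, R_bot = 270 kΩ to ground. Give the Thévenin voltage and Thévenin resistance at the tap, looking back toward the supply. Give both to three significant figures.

V_th is the open-circuit tap voltage: 19.2 × 270/(548 + 270) = 6.34 V.
With the supply zeroed, R_top and R_bot appear in parallel from the tap: R_th = R_top‖R_bot = (548 × 270)/818.0 = 181 kΩ.

V_th = 6.34 V, R_th = 181 kΩ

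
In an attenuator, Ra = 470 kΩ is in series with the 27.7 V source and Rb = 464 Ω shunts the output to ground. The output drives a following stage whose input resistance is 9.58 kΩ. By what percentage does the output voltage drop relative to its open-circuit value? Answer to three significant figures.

4.62 %

The divider's output (Thévenin) resistance is Ra‖Rb = 463.5 Ω.
Fractional drop under load = R_th/(R_th + R_L) = 463.5 / (463.5 + 9580) = 0.04615.
So the output falls by 4.62 %.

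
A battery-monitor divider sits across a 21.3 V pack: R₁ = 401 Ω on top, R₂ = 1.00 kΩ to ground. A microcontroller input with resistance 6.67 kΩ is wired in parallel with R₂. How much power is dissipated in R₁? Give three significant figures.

Total resistance from the source is R₁ + (R₂‖R_L) = 1271 Ω, so I = 21.3/1271 Ω = 16.76 mA.
P = I²·R₁ = (16.76 mA)² × 401 Ω = 113 mW.

P ≈ 113 mW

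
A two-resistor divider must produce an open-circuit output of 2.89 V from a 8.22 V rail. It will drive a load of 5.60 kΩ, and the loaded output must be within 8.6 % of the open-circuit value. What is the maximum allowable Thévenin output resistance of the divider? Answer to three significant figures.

R_th ≤ 527 Ω

Loading drop = R_th/(R_th + R_L) ≤ 0.0860, so R_th ≤ R_L · ε/(1−ε) = 5.60 kΩ × 0.0860/0.9140 = 527 Ω.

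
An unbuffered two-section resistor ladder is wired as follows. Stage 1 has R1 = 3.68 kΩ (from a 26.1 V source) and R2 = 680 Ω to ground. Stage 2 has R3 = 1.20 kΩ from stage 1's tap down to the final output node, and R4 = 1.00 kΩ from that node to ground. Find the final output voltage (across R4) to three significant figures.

Stage 2 presents R3+R4 = 2200 Ω as a load on stage 1's tap.
Stage 1's lower leg becomes R2‖(R3+R4) = 519.4 Ω, so V_mid = 26.1 × 519.4/4199 = 3.228 V.
Stage 2 is itself unloaded: V_out = V_mid × R4/(R3+R4) = 3.228 × 1000/2200 = 1.47 V.

V_out ≈ 1.47 V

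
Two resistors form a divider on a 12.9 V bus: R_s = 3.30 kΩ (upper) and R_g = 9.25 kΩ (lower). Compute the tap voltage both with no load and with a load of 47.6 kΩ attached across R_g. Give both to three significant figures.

Open-circuit: V = 12.9 × 9.25/(3.30 + 9.25) = 9.51 V.
With the load, R_g becomes R_g‖R_L = 7.745 kΩ, so V = 12.9 × 7.745/11.04 = 9.05 V.

Unloaded: 9.51 V; loaded: 9.05 V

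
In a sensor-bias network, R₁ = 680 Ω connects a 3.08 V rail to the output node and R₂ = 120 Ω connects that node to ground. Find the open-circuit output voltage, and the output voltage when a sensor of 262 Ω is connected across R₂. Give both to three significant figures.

Open-circuit: V = 3.08 × 120/(680 + 120) = 0.462 V.
With the load, R₂ becomes R₂‖R_L = 82.30 Ω, so V = 3.08 × 82.30/762.3 = 0.333 V.

Unloaded: 0.462 V; loaded: 0.333 V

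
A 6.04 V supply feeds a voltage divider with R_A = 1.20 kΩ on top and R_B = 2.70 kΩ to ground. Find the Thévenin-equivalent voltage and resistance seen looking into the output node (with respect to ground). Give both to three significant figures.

V_th = 4.18 V, R_th = 831 Ω

V_th is the open-circuit tap voltage: 6.04 × 2.70/(1.20 + 2.70) = 4.18 V.
With the supply zeroed, R_A and R_B appear in parallel from the tap: R_th = R_A‖R_B = (1.20 × 2.70)/3.900 = 831 Ω.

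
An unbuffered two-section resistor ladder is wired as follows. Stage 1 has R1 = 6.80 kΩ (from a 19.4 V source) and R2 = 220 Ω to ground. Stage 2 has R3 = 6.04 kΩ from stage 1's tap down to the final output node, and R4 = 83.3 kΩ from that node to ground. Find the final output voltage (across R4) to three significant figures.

Stage 2 presents R3+R4 = 89340 Ω as a load on stage 1's tap.
Stage 1's lower leg becomes R2‖(R3+R4) = 219.5 Ω, so V_mid = 19.4 × 219.5/7019 = 0.6065 V.
Stage 2 is itself unloaded: V_out = V_mid × R4/(R3+R4) = 0.6065 × 83300/89340 = 0.566 V.

V_out ≈ 0.566 V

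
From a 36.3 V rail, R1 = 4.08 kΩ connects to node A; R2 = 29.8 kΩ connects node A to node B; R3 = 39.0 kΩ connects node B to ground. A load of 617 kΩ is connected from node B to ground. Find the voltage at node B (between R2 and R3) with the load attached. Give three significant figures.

At node B, R3 is in parallel with the load: R3‖R_L = 36.68 kΩ.
Below node A the resistance is R2 + (R3‖R_L) = 66.48 kΩ, so V_A = 36.3 × 66.48/70.56 = 34.20 V.
Then V_B = V_A × (R3‖R_L)/(R2 + R3‖R_L) = 34.20 × 36.68/66.48 = 18.9 V.

V ≈ 18.9 V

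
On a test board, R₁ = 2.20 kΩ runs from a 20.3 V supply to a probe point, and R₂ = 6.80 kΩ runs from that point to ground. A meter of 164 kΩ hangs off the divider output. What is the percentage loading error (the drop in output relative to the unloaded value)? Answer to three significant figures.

1.00 %

The divider's output (Thévenin) resistance is R₁‖R₂ = 1.662 kΩ.
Fractional drop under load = R_th/(R_th + R_L) = 1.662 / (1.662 + 164) = 0.01003.
So the output falls by 1.00 %.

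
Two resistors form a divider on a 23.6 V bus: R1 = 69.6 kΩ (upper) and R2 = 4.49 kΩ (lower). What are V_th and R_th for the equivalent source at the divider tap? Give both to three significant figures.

V_th = 1.43 V, R_th = 4.22 kΩ

V_th is the open-circuit tap voltage: 23.6 × 4.49/(69.6 + 4.49) = 1.43 V.
With the supply zeroed, R1 and R2 appear in parallel from the tap: R_th = R1‖R2 = (69.6 × 4.49)/74.09 = 4.22 kΩ.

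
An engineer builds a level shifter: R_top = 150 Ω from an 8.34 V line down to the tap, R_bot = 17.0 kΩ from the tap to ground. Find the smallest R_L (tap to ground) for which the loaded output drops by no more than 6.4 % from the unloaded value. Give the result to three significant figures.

Output resistance R_th = R_top‖R_bot = (150 × 17000)/17150 = 148.7 Ω.
The fractional drop is R_th/(R_th + R_L); requiring this ≤ 0.0640 gives R_L ≥ R_th(1/0.0640 − 1) = 148.7 × 14.62 = 2.17 kΩ.

R_L(min) ≈ 2.17 kΩ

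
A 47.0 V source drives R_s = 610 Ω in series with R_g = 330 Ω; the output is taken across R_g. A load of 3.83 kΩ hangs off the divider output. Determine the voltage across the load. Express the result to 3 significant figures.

V_out ≈ 15.6 V

The load sits in parallel with R_g: R_g‖R_L = (330 × 3830) / (330 + 3830) = 303.8 Ω.
V_out = 47.0 × 303.8 / (610 + 303.8) = 47.0 × 303.8/913.8 = 15.6 V.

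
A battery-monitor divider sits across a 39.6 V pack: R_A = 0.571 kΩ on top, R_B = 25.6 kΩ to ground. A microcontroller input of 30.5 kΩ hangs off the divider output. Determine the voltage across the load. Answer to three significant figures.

The load sits in parallel with R_B: R_B‖R_L = (25600 × 30500) / (25600 + 30500) = 13920 Ω.
V_out = 39.6 × 13920 / (571 + 13920) = 39.6 × 13920/14490 = 38.0 V.
(Unloaded it would have been 38.7 V.)

V_out ≈ 38.0 V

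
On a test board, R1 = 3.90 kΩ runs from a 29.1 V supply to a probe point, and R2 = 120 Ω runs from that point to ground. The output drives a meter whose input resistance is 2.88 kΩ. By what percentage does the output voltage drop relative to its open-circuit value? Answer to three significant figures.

3.89 %

The divider's output (Thévenin) resistance is R1‖R2 = 116.4 Ω.
Fractional drop under load = R_th/(R_th + R_L) = 116.4 / (116.4 + 2880) = 0.03885.
So the output falls by 3.89 %.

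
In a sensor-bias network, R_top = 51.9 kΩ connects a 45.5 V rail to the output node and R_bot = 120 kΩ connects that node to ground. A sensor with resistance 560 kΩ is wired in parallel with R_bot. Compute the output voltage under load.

The load sits in parallel with R_bot: R_bot‖R_L = (120 × 560) / (120 + 560) = 98.82 kΩ.
V_out = 45.5 × 98.82 / (51.9 + 98.82) = 45.5 × 98.82/150.7 = 29.8 V.
(Unloaded it would have been 31.8 V.)

V_out ≈ 29.8 V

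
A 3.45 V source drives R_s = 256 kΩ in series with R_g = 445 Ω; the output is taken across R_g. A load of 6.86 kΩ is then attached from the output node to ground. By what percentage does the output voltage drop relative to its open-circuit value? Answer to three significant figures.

6.08 %

The divider's output (Thévenin) resistance is R_s‖R_g = 444.2 Ω.
Fractional drop under load = R_th/(R_th + R_L) = 444.2 / (444.2 + 6860) = 0.06082.
So the output falls by 6.08 %.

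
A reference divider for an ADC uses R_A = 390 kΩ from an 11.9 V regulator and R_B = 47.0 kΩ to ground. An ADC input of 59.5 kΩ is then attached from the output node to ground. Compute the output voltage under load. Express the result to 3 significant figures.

V_out ≈ 0.751 V

The load sits in parallel with R_B: R_B‖R_L = (47.0 × 59.5) / (47.0 + 59.5) = 26.26 kΩ.
V_out = 11.9 × 26.26 / (390 + 26.26) = 11.9 × 26.26/416.3 = 0.751 V.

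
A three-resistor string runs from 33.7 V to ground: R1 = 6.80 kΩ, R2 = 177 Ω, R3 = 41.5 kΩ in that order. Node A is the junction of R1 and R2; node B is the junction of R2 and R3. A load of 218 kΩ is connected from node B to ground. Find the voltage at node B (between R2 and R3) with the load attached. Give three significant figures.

At node B, R3 is in parallel with the load: R3‖R_L = 34860 Ω.
Below node A the resistance is R2 + (R3‖R_L) = 35040 Ω, so V_A = 33.7 × 35040/41840 = 28.22 V.
Then V_B = V_A × (R3‖R_L)/(R2 + R3‖R_L) = 28.22 × 34860/35040 = 28.1 V.

V ≈ 28.1 V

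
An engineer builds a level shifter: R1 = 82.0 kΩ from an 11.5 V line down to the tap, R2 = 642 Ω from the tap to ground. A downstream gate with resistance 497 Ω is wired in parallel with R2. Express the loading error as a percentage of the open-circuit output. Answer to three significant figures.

56.2 %

Unloaded V = 11.5 × 642/82640 = 0.08934 V.
Loaded: R2‖R_L = 280.1 Ω, giving V = 11.5 × 280.1/82280 = 0.03915 V.
Drop = (0.08934 − 0.03915) / 0.08934 = 56.2 %.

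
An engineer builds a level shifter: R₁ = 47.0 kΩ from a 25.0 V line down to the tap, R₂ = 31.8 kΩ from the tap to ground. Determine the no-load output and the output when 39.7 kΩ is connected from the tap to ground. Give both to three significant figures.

Open-circuit: V = 25.0 × 31.8/(47.0 + 31.8) = 10.1 V.
With the load, R₂ becomes R₂‖R_L = 17.66 kΩ, so V = 25.0 × 17.66/64.66 = 6.83 V.

Unloaded: 10.1 V; loaded: 6.83 V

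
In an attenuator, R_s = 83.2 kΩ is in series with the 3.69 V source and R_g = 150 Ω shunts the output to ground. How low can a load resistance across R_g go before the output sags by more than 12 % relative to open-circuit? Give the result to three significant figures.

R_L(min) ≈ 1.10 kΩ

Output resistance R_th = R_s‖R_g = (83200 × 150)/83350 = 149.7 Ω.
The fractional drop is R_th/(R_th + R_L); requiring this ≤ 0.120 gives R_L ≥ R_th(1/0.120 − 1) = 149.7 × 7.333 = 1.10 kΩ.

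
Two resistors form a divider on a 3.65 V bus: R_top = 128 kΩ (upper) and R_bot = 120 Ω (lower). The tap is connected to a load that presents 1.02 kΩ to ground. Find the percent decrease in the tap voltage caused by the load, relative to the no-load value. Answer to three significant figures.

10.5 %

The divider's output (Thévenin) resistance is R_top‖R_bot = 119.9 Ω.
Fractional drop under load = R_th/(R_th + R_L) = 119.9 / (119.9 + 1020) = 0.1052.
So the output falls by 10.5 %.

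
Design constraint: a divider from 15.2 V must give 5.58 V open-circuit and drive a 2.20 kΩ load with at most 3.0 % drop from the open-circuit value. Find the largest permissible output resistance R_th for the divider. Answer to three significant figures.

Loading drop = R_th/(R_th + R_L) ≤ 0.0300, so R_th ≤ R_L · ε/(1−ε) = 2.20 kΩ × 0.0300/0.9700 = 68.0 Ω.

R_th ≤ 68.0 Ω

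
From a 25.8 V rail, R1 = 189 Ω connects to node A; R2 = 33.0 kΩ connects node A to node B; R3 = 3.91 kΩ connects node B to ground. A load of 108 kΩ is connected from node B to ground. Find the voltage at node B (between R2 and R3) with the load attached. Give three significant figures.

At node B, R3 is in parallel with the load: R3‖R_L = 3773 Ω.
Below node A the resistance is R2 + (R3‖R_L) = 36770 Ω, so V_A = 25.8 × 36770/36960 = 25.67 V.
Then V_B = V_A × (R3‖R_L)/(R2 + R3‖R_L) = 25.67 × 3773/36770 = 2.63 V.

V ≈ 2.63 V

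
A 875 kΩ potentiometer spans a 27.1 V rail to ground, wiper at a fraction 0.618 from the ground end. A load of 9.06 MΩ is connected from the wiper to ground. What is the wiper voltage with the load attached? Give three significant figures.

The wiper splits the pot into (1−α)R = 334.2 kΩ above and αR = 540.8 kΩ below.
Lower section ‖ load = 510.3 kΩ.
V_wiper = 27.1 × 510.3/(334.2 + 510.3) = 16.4 V.

V ≈ 16.4 V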